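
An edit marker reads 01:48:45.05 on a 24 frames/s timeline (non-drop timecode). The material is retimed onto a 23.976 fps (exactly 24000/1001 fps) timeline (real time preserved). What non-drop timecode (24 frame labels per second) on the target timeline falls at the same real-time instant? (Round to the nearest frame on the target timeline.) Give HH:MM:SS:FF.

01:48:38:17

Source frame index: (1×3600 + 48×60 + 45) × 24 + 5 = 156605.
Real time: 156605 / (24) = 156605/24 s.
Target frame: (156605/24) × (24000/1001) = 156605000/1001 ≈ 156448.551 → 156449.
At 24 labels/s: frame 156449 → 01:48:38:17.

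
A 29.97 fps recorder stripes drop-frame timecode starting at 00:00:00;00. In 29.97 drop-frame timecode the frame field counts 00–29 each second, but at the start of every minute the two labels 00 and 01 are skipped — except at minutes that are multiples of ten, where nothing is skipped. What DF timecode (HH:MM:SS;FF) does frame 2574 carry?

00:01:25;26

Each 10-minute DF block holds 10 × 60 × 30 − 9 × 2 = 17982 frames. 2574 ÷ 17982 → 0 full blocks, remainder 2574.
Within the partial block the first minute is 1800 frames and each further minute 1798, so 1 further minute boundary passed. Total skipped labels = 18 × 0 + 2 × 1 = 2.
Non-drop label index = 2574 + 2 = 2576; at 30 labels/s that is 00:01:25:26, i.e. DF 00:01:25;26.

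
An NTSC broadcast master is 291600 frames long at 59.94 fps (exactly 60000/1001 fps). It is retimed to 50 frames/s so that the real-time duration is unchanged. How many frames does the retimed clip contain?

Target frames = source frames × (target rate / source rate) = 291600 × (50)/(60000/1001) = 291600 × 1001/1200 = 243243.

243243 frames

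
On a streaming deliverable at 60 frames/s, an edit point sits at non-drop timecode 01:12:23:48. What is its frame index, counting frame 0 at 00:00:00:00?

260628

Total seconds to the label: (1 × 3600 + 12 × 60 + 23) = 4343.
Frame index = 4343 × 60 + 48 = 260628.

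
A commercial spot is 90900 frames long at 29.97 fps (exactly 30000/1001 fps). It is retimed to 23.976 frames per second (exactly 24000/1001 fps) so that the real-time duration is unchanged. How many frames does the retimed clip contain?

72720 frames

Target frames = source frames × (target rate / source rate) = 90900 × (24000/1001)/(30000/1001) = 90900 × 4/5 = 72720.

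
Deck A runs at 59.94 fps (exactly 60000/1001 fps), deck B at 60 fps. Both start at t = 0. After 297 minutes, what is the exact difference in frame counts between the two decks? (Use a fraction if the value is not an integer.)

297 min = 17820 s.
A emits 60000/1001 × 17820 = 97200000/91 frames; B emits 60 × 17820 = 1069200.
Difference = 97200/91 frames (≈ 1068.1319); B is ahead of A.

97200/91 frames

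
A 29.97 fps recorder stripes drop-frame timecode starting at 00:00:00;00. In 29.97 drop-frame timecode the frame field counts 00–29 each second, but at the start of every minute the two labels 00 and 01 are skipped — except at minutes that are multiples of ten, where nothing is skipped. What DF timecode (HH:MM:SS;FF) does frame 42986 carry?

Ten DF minutes hold 17982 frames, so frame 42986 lies in block 2 (frames 35964–53945) with 7022 frames into that block.
The block's first minute is 1800 frames and the rest 1798 each; 7022 frames reaches minute 3, so 2 × 18 + 3 × 2 = 42 labels have been skipped so far.
Adding those back, label number 42986 + 42 = 43028 at 30 labels/s is 1434 s + 8 f = 0 h 23 min 54 s frame 8, i.e. 00:23:54;08.

00:23:54;08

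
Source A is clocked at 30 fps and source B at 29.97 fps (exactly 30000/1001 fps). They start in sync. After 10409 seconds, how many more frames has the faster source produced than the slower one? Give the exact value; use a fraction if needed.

A emits 30 × 10409 = 312270 frames; B emits 30000/1001 × 10409 = 44610000/143.
Difference = 44610/143 frames (≈ 311.9580); B is behind A.

44610/143 frames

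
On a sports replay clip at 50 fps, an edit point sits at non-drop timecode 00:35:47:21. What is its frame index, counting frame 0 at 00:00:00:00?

frame 107371

Total seconds to the label: (0 × 3600 + 35 × 60 + 47) = 2147.
Frame index = 2147 × 50 + 21 = 107371.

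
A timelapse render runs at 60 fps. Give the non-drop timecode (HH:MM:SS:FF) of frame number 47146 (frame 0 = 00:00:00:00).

00:13:05:46

47146 ÷ 60 = 785 full seconds, remainder 46 frames.
785 s = 0 h 13 min 5 s.
Timecode: 00:13:05:46.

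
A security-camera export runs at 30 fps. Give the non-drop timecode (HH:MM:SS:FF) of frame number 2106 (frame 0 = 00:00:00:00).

2106 ÷ 30 = 70 full seconds, remainder 6 frames.
70 s = 0 h 1 min 10 s.
Timecode: 00:01:10:06.

00:01:10:06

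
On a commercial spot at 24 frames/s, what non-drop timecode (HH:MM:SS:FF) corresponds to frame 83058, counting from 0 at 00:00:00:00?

83058 ÷ 24 = 3460 full seconds, remainder 18 frames.
3460 s = 0 h 57 min 40 s.
Timecode: 00:57:40:18.

00:57:40:18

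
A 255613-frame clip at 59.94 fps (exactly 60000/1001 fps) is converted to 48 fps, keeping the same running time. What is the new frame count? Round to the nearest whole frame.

Frames at target rate = 255613 × (48) / (60000/1001) = 255868613/1250 ≈ 204694.890.
Nearest whole frame: 204695.

204695 frames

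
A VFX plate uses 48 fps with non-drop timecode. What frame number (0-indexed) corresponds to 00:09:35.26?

27626

Total seconds to the label: (0 × 3600 + 9 × 60 + 35) = 575.
Frame index = 575 × 48 + 26 = 27626.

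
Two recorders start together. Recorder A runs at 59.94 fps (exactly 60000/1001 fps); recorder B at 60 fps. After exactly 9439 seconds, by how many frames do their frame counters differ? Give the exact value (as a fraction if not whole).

566340/1001 frames

A emits 60000/1001 × 9439 = 566340000/1001 frames; B emits 60 × 9439 = 566340.
Difference = 566340/1001 frames (≈ 565.7742); B is ahead of A.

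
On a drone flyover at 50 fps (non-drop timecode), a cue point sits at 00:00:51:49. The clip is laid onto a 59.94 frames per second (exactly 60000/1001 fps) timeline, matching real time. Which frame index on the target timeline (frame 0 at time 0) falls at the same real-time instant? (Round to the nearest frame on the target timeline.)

frame 3116

Source frame index: (0×3600 + 0×60 + 51) × 50 + 49 = 2599.
Real time: 2599 / (50) = 2599/50 s.
Target frame: (2599/50) × (60000/1001) = 3118800/1001 ≈ 3115.684 → 3116.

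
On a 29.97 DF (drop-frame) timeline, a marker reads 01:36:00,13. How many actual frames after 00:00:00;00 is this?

As if non-drop at 30 labels/s: (1 × 3600 + 36 × 60 + 0) × 30 + 13 = 172813.
Minute boundaries passed: 96; those not divisible by 10: 96 − 9 = 87; dropped labels = 2 × 87 = 174.
Actual frame index = 172813 − 174 = 172639.

172639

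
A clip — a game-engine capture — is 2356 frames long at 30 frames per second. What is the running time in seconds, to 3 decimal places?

Running time = 2356 × 1/30 = 1178/15 s ≈ 78.533 s.

78.533 seconds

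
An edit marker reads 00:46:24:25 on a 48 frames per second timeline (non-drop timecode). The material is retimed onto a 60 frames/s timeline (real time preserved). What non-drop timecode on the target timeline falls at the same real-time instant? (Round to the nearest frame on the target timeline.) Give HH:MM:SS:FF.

Source frame index: (0×3600 + 46×60 + 24) × 48 + 25 = 133657.
Real time: 133657 / (48) = 133657/48 s.
Target frame: (133657/48) × (60) = 668285/4 ≈ 167071.250 → 167071.
At 60 labels/s: frame 167071 → 00:46:24:31.

00:46:24:31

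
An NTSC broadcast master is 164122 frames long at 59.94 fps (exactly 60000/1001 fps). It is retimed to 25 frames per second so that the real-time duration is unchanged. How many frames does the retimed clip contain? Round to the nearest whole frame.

Frames at target rate = 164122 × (25) / (60000/1001) = 82143061/1200 ≈ 68452.551.
Nearest whole frame: 68453.

68453 frames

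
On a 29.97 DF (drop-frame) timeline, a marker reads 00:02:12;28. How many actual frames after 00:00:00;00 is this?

As if non-drop at 30 labels/s: (0 × 3600 + 2 × 60 + 12) × 30 + 28 = 3988.
Minute boundaries passed: 2; those not divisible by 10: 2 − 0 = 2; dropped labels = 2 × 2 = 4.
Actual frame index = 3988 − 4 = 3984.

3984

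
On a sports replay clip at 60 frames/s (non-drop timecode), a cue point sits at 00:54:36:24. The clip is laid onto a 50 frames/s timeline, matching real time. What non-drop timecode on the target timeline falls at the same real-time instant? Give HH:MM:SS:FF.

Source frame index: (0×3600 + 54×60 + 36) × 60 + 24 = 196584.
Real time: 196584 / (60) = 16382/5 s.
Target frame: (16382/5) × (50) = 163820.
At 50 labels/s: frame 163820 → 00:54:36:20.

00:54:36:20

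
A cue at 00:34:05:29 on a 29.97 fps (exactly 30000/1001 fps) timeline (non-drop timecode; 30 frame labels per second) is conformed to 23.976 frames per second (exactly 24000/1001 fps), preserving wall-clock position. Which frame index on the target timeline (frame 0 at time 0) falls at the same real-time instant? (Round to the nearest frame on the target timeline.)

frame 49103

Source frame index: (0×3600 + 34×60 + 5) × 30 + 29 = 61379.
Real time: 61379 / (30000/1001) = 61440379/30000 s.
Target frame: (61440379/30000) × (24000/1001) = 245516/5 ≈ 49103.200 → 49103.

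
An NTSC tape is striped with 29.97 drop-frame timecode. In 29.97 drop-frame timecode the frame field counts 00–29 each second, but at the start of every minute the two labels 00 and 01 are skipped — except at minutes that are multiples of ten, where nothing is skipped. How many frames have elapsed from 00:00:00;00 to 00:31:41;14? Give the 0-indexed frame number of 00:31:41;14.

As if non-drop at 30 labels/s: (0 × 3600 + 31 × 60 + 41) × 30 + 14 = 57044.
Minute boundaries passed: 31; those not divisible by 10: 31 − 3 = 28; dropped labels = 2 × 28 = 56.
Actual frame index = 57044 − 56 = 56988.

56988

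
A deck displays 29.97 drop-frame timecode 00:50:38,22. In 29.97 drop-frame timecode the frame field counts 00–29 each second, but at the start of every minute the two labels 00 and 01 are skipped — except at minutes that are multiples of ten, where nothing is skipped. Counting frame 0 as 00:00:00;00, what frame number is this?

Complete 10-minute blocks: 5, each 17982 frames → 89910.
Remaining 0 whole minutes in the current block: 0 frames.
Within the current minute: 38 × 30 + 22 = 1162. Total = 89910 + 0 + 1162 = 91072.

91072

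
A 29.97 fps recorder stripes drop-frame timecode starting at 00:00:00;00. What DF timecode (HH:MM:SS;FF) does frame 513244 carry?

Each 10-minute DF block holds 10 × 60 × 30 − 9 × 2 = 17982 frames. 513244 ÷ 17982 → 28 full blocks, remainder 9748.
Within the partial block the first minute is 1800 frames and each further minute 1798, so 5 further minute boundaries passed. Total skipped labels = 18 × 28 + 2 × 5 = 514.
Non-drop label index = 513244 + 514 = 513758; at 30 labels/s that is 04:45:25:08, i.e. DF 04:45:25;08.

04:45:25;08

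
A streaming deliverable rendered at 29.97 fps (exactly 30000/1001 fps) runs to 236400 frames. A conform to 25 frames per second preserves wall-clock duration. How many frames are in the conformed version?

197197 frames

Target frames = source frames × (target rate / source rate) = 236400 × (25)/(30000/1001) = 236400 × 1001/1200 = 197197.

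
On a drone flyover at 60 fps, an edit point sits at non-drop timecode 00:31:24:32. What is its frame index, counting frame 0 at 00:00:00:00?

frame 113072

Total seconds to the label: (0 × 3600 + 31 × 60 + 24) = 1884.
Frame index = 1884 × 60 + 32 = 113072.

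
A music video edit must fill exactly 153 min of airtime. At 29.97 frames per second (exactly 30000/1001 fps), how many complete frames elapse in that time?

153 min = 9180 s.
Frames = 9180 × 30000/1001 = 275400000/1001 ≈ 275124.8751.
Complete frames: 275124.

275124 frames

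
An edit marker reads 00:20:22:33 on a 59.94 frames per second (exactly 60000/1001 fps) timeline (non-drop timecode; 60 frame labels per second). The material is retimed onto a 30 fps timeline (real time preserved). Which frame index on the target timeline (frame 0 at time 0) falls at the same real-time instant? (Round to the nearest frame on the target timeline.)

Source frame index: (0×3600 + 20×60 + 22) × 60 + 33 = 73353.
Real time: 73353 / (60000/1001) = 24475451/20000 s.
Target frame: (24475451/20000) × (30) = 73426353/2000 ≈ 36713.177 → 36713.

frame 36713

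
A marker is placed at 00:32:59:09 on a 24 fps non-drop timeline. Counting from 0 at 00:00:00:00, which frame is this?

frame 47505

Total seconds to the label: (0 × 3600 + 32 × 60 + 59) = 1979.
Frame index = 1979 × 24 + 9 = 47505.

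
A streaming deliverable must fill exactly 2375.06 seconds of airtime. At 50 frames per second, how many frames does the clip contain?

118753 frames

Frames = 2375.06 × 50 = 118753.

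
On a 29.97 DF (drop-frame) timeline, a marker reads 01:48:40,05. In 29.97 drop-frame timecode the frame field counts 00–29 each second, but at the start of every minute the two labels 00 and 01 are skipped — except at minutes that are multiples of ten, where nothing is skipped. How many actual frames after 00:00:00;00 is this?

195409

As if non-drop at 30 labels/s: (1 × 3600 + 48 × 60 + 40) × 30 + 5 = 195605.
Minute boundaries passed: 108; those not divisible by 10: 108 − 10 = 98; dropped labels = 2 × 98 = 196.
Actual frame index = 195605 − 196 = 195409.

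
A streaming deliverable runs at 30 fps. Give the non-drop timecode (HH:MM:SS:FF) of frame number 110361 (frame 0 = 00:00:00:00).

110361 ÷ 30 = 3678 full seconds, remainder 21 frames.
3678 s = 1 h 1 min 18 s.
Timecode: 01:01:18:21.

01:01:18:21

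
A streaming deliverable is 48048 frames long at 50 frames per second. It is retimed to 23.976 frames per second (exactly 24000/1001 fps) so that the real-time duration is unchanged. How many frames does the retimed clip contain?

23040 frames

Target frames = source frames × (target rate / source rate) = 48048 × (24000/1001)/(50) = 48048 × 480/1001 = 23040.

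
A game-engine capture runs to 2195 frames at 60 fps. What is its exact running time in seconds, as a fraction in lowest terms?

Running time = 2195 ÷ (60) = 2195 × 1/60 = 439/12 s.

439/12 seconds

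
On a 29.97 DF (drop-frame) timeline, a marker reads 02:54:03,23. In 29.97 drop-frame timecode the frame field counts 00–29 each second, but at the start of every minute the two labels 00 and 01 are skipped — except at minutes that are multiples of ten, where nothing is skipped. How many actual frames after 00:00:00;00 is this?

312999

Complete 10-minute blocks: 17, each 17982 frames → 305694.
Remaining 4 whole minutes in the current block: 1800 + 3 × 1798 = 7194 frames.
Within the current minute: 3 × 30 + 23 − 2 = 111 (labels ;00/;01 skipped at this minute). Total = 305694 + 7194 + 111 = 312999.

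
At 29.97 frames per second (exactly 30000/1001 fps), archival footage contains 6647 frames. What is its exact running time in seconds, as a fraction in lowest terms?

6653647/30000 seconds

Running time = 6647 ÷ (30000/1001) = 6647 × 1001/30000 = 6653647/30000 s.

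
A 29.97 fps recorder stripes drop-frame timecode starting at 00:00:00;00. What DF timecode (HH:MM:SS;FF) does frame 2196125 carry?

Ten DF minutes hold 17982 frames, so frame 2196125 lies in block 122 (frames 2193804–2211785) with 2321 frames into that block.
The block's first minute is 1800 frames and the rest 1798 each; 2321 frames reaches minute 1, so 122 × 18 + 1 × 2 = 2198 labels have been skipped so far.
Adding those back, label number 2196125 + 2198 = 2198323 at 30 labels/s is 73277 s + 13 f = 20 h 21 min 17 s frame 13, i.e. 20:21:17;13.

20:21:17;13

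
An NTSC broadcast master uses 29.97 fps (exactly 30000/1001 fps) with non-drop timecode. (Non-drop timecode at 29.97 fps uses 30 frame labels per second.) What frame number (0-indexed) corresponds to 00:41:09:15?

Total seconds to the label: (0 × 3600 + 41 × 60 + 9) = 2469.
Frame index = 2469 × 30 + 15 = 74085.

74085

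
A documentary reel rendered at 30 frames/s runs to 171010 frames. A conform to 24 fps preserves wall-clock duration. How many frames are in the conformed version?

136808 frames

Frames at target rate = 171010 × (24) / (30) = 136808.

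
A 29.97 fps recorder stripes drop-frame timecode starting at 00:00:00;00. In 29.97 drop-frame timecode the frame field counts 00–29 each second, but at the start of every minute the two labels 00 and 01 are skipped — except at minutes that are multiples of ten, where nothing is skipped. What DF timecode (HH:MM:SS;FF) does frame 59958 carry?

Each 10-minute DF block holds 10 × 60 × 30 − 9 × 2 = 17982 frames. 59958 ÷ 17982 → 3 full blocks, remainder 6012.
Within the partial block the first minute is 1800 frames and each further minute 1798, so 3 further minute boundaries passed. Total skipped labels = 18 × 3 + 2 × 3 = 60.
Non-drop label index = 59958 + 60 = 60018; at 30 labels/s that is 00:33:20:18, i.e. DF 00:33:20;18.

00:33:20;18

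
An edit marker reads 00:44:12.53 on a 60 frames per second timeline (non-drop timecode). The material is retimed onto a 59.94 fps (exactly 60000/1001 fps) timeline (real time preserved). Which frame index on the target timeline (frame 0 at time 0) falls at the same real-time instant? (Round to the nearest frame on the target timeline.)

Source frame index: (0×3600 + 44×60 + 12) × 60 + 53 = 159173.
Real time: 159173 / (60) = 159173/60 s.
Target frame: (159173/60) × (60000/1001) = 22739000/143 ≈ 159013.986 → 159014.

frame 159014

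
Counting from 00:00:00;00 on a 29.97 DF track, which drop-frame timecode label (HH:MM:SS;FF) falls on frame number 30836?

Ten DF minutes hold 17982 frames, so frame 30836 lies in block 1 (frames 17982–35963) with 12854 frames into that block.
The block's first minute is 1800 frames and the rest 1798 each; 12854 frames reaches minute 7, so 1 × 18 + 7 × 2 = 32 labels have been skipped so far.
Adding those back, label number 30836 + 32 = 30868 at 30 labels/s is 1028 s + 28 f = 0 h 17 min 8 s frame 28, i.e. 00:17:08;28.

00:17:08;28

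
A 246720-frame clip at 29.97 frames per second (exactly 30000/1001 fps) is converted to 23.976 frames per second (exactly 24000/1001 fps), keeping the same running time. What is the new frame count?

Target frames = source frames × (target rate / source rate) = 246720 × (24000/1001)/(30000/1001) = 246720 × 4/5 = 197376.

197376 frames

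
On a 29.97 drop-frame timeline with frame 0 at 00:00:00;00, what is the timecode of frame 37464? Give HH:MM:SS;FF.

00:20:50;00

Each 10-minute DF block holds 10 × 60 × 30 − 9 × 2 = 17982 frames. 37464 ÷ 17982 → 2 full blocks, remainder 1500.
Within the partial block the first minute is 1800 frames and each further minute 1798, so 0 further minute boundaries passed. Total skipped labels = 18 × 2 + 2 × 0 = 36.
Non-drop label index = 37464 + 36 = 37500; at 30 labels/s that is 00:20:50:00, i.e. DF 00:20:50;00.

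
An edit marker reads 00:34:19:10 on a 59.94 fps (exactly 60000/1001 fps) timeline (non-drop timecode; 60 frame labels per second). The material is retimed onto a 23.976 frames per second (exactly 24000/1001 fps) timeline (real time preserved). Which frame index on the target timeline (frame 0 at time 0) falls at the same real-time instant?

frame 49420

Source frame index: (0×3600 + 34×60 + 19) × 60 + 10 = 123550.
Real time: 123550 / (60000/1001) = 2473471/1200 s.
Target frame: (2473471/1200) × (24000/1001) = 49420.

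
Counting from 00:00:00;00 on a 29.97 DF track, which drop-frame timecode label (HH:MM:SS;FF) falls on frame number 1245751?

11:32:46;17

Each 10-minute DF block holds 10 × 60 × 30 − 9 × 2 = 17982 frames. 1245751 ÷ 17982 → 69 full blocks, remainder 4993.
Within the partial block the first minute is 1800 frames and each further minute 1798, so 2 further minute boundaries passed. Total skipped labels = 18 × 69 + 2 × 2 = 1246.
Non-drop label index = 1245751 + 1246 = 1246997; at 30 labels/s that is 11:32:46:17, i.e. DF 11:32:46;17.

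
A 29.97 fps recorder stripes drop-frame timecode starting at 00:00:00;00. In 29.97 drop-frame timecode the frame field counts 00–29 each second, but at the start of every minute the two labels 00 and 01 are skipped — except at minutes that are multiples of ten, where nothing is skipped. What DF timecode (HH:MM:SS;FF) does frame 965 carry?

Each 10-minute DF block holds 10 × 60 × 30 − 9 × 2 = 17982 frames. 965 ÷ 17982 → 0 full blocks, remainder 965.
Within the partial block the first minute is 1800 frames and each further minute 1798, so 0 further minute boundaries passed. Total skipped labels = 18 × 0 + 2 × 0 = 0.
Non-drop label index = 965 + 0 = 965; at 30 labels/s that is 00:00:32:05, i.e. DF 00:00:32;05.

00:00:32;05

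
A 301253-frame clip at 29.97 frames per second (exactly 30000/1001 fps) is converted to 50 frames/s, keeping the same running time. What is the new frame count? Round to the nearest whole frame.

502590 frames

Frames at target rate = 301253 × (50) / (30000/1001) = 301554253/600 ≈ 502590.422.
Nearest whole frame: 502590.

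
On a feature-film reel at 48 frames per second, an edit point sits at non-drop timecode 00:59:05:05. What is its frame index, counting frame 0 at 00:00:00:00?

frame 170165

Total seconds to the label: (0 × 3600 + 59 × 60 + 5) = 3545.
Frame index = 3545 × 48 + 5 = 170165.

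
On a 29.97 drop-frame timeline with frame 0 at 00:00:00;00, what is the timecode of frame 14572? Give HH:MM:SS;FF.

00:08:06;08

Each 10-minute DF block holds 10 × 60 × 30 − 9 × 2 = 17982 frames. 14572 ÷ 17982 → 0 full blocks, remainder 14572.
Within the partial block the first minute is 1800 frames and each further minute 1798, so 8 further minute boundaries passed. Total skipped labels = 18 × 0 + 2 × 8 = 16.
Non-drop label index = 14572 + 16 = 14588; at 30 labels/s that is 00:08:06:08, i.e. DF 00:08:06;08.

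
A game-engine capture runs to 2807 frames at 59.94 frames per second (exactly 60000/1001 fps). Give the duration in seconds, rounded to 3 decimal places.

Running time = 2807 × 1001/60000 = 2809807/60000 s ≈ 46.830 s.

46.830 seconds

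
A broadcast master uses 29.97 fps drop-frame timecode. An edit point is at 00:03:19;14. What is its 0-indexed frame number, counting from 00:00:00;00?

As if non-drop at 30 labels/s: (0 × 3600 + 3 × 60 + 19) × 30 + 14 = 5984.
Minute boundaries passed: 3; those not divisible by 10: 3 − 0 = 3; dropped labels = 2 × 3 = 6.
Actual frame index = 5984 − 6 = 5978.

5978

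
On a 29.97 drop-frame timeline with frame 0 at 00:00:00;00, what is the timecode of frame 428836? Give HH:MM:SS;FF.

03:58:28;26

Ten DF minutes hold 17982 frames, so frame 428836 lies in block 23 (frames 413586–431567) with 15250 frames into that block.
The block's first minute is 1800 frames and the rest 1798 each; 15250 frames reaches minute 8, so 23 × 18 + 8 × 2 = 430 labels have been skipped so far.
Adding those back, label number 428836 + 430 = 429266 at 30 labels/s is 14308 s + 26 f = 3 h 58 min 28 s frame 26, i.e. 03:58:28;26.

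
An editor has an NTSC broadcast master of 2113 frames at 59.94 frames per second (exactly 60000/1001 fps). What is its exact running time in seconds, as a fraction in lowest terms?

Running time = 2113 ÷ (60000/1001) = 2113 × 1001/60000 = 2115113/60000 s.

2115113/60000 seconds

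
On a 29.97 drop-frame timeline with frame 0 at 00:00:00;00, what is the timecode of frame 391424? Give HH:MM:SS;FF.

03:37:40;16

Each 10-minute DF block holds 10 × 60 × 30 − 9 × 2 = 17982 frames. 391424 ÷ 17982 → 21 full blocks, remainder 13802.
Within the partial block the first minute is 1800 frames and each further minute 1798, so 7 further minute boundaries passed. Total skipped labels = 18 × 21 + 2 × 7 = 392.
Non-drop label index = 391424 + 392 = 391816; at 30 labels/s that is 03:37:40:16, i.e. DF 03:37:40;16.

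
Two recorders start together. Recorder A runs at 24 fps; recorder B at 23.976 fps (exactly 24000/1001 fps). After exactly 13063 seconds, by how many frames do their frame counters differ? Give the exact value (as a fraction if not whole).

313512/1001 frames

A emits 24 × 13063 = 313512 frames; B emits 24000/1001 × 13063 = 313512000/1001.
Difference = 313512/1001 frames (≈ 313.1988); B is behind A.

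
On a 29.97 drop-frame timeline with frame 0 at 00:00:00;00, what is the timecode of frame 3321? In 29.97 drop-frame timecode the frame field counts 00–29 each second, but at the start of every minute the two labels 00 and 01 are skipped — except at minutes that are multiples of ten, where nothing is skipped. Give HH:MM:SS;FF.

00:01:50;23

Ten DF minutes hold 17982 frames, so frame 3321 lies in block 0 (frames 0–17981) with 3321 frames into that block.
The block's first minute is 1800 frames and the rest 1798 each; 3321 frames reaches minute 1, so 0 × 18 + 1 × 2 = 2 labels have been skipped so far.
Adding those back, label number 3321 + 2 = 3323 at 30 labels/s is 110 s + 23 f = 0 h 1 min 50 s frame 23, i.e. 00:01:50;23.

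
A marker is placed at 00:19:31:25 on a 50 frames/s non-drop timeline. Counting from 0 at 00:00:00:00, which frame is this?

Total seconds to the label: (0 × 3600 + 19 × 60 + 31) = 1171.
Frame index = 1171 × 50 + 25 = 58575.

frame 58575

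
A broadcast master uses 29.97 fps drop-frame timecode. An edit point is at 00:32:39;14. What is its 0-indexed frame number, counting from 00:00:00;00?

Complete 10-minute blocks: 3, each 17982 frames → 53946.
Remaining 2 whole minutes in the current block: 1800 + 1 × 1798 = 3598 frames.
Within the current minute: 39 × 30 + 14 − 2 = 1182 (labels ;00/;01 skipped at this minute). Total = 53946 + 3598 + 1182 = 58726.

58726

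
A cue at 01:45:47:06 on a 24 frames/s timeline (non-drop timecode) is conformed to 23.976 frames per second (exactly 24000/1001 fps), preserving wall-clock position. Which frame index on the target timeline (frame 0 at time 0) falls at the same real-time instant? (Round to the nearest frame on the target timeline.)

Source frame index: (1×3600 + 45×60 + 47) × 24 + 6 = 152334.
Real time: 152334 / (24) = 25389/4 s.
Target frame: (25389/4) × (24000/1001) = 1674000/11 ≈ 152181.818 → 152182.

frame 152182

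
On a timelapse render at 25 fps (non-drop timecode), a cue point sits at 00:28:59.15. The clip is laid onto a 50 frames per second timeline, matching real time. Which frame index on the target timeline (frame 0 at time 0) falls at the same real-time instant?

frame 86980

Source frame index: (0×3600 + 28×60 + 59) × 25 + 15 = 43490.
Real time: 43490 / (25) = 8698/5 s.
Target frame: (8698/5) × (50) = 86980.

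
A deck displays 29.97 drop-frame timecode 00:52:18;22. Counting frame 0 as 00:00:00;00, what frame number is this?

94068

Complete 10-minute blocks: 5, each 17982 frames → 89910.
Remaining 2 whole minutes in the current block: 1800 + 1 × 1798 = 3598 frames.
Within the current minute: 18 × 30 + 22 − 2 = 560 (labels ;00/;01 skipped at this minute). Total = 89910 + 3598 + 560 = 94068.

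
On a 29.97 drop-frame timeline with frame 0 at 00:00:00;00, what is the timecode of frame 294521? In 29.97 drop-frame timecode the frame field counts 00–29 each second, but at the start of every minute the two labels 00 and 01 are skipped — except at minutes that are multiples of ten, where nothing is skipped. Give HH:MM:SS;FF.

02:43:47;05

Ten DF minutes hold 17982 frames, so frame 294521 lies in block 16 (frames 287712–305693) with 6809 frames into that block.
The block's first minute is 1800 frames and the rest 1798 each; 6809 frames reaches minute 3, so 16 × 18 + 3 × 2 = 294 labels have been skipped so far.
Adding those back, label number 294521 + 294 = 294815 at 30 labels/s is 9827 s + 5 f = 2 h 43 min 47 s frame 5, i.e. 02:43:47;05.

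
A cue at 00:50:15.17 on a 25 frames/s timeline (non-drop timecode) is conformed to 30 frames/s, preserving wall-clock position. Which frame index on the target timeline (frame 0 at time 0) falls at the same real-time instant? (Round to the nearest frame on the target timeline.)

Source frame index: (0×3600 + 50×60 + 15) × 25 + 17 = 75392.
Real time: 75392 / (25) = 75392/25 s.
Target frame: (75392/25) × (30) = 452352/5 ≈ 90470.400 → 90470.

frame 90470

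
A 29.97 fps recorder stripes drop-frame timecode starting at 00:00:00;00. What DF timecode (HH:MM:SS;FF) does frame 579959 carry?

Each 10-minute DF block holds 10 × 60 × 30 − 9 × 2 = 17982 frames. 579959 ÷ 17982 → 32 full blocks, remainder 4535.
Within the partial block the first minute is 1800 frames and each further minute 1798, so 2 further minute boundaries passed. Total skipped labels = 18 × 32 + 2 × 2 = 580.
Non-drop label index = 579959 + 580 = 580539; at 30 labels/s that is 05:22:31:09, i.e. DF 05:22:31;09.

05:22:31;09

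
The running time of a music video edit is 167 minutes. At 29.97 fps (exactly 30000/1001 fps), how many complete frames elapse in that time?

167 min = 10020 s.
Frames = 10020 × 30000/1001 = 300600000/1001 ≈ 300299.7003.
Complete frames: 300299.

300299 frames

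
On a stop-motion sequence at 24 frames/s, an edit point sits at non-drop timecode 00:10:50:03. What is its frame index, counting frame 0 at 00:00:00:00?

Total seconds to the label: (0 × 3600 + 10 × 60 + 50) = 650.
Frame index = 650 × 24 + 3 = 15603.

frame 15603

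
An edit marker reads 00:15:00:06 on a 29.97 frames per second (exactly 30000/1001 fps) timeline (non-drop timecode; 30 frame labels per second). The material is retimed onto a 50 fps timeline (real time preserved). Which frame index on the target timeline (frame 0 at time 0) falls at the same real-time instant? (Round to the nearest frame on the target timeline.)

Source frame index: (0×3600 + 15×60 + 0) × 30 + 6 = 27006.
Real time: 27006 / (30000/1001) = 4505501/5000 s.
Target frame: (4505501/5000) × (50) = 4505501/100 ≈ 45055.010 → 45055.

frame 45055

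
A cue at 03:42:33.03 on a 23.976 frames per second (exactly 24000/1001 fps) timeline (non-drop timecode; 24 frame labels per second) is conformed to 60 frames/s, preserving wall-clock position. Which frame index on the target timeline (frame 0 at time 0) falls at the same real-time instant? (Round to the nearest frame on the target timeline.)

frame 801989

Source frame index: (3×3600 + 42×60 + 33) × 24 + 3 = 320475.
Real time: 320475 / (24000/1001) = 4277273/320 s.
Target frame: (4277273/320) × (60) = 12831819/16 ≈ 801988.688 → 801989.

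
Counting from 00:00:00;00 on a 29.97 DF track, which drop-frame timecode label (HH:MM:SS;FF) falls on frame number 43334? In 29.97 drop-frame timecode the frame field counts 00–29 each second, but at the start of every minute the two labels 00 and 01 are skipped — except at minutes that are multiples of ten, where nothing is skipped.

Ten DF minutes hold 17982 frames, so frame 43334 lies in block 2 (frames 35964–53945) with 7370 frames into that block.
The block's first minute is 1800 frames and the rest 1798 each; 7370 frames reaches minute 4, so 2 × 18 + 4 × 2 = 44 labels have been skipped so far.
Adding those back, label number 43334 + 44 = 43378 at 30 labels/s is 1445 s + 28 f = 0 h 24 min 5 s frame 28, i.e. 00:24:05;28.

00:24:05;28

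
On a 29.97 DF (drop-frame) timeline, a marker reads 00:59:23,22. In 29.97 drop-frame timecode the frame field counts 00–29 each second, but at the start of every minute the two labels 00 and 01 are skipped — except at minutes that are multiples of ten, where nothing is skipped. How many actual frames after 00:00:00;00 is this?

106804

As if non-drop at 30 labels/s: (0 × 3600 + 59 × 60 + 23) × 30 + 22 = 106912.
Minute boundaries passed: 59; those not divisible by 10: 59 − 5 = 54; dropped labels = 2 × 54 = 108.
Actual frame index = 106912 − 108 = 106804.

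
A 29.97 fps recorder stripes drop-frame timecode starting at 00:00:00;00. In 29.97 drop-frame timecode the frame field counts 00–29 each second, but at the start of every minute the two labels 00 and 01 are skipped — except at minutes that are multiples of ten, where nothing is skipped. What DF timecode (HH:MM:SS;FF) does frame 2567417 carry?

Each 10-minute DF block holds 10 × 60 × 30 − 9 × 2 = 17982 frames. 2567417 ÷ 17982 → 142 full blocks, remainder 13973.
Within the partial block the first minute is 1800 frames and each further minute 1798, so 7 further minute boundaries passed. Total skipped labels = 18 × 142 + 2 × 7 = 2570.
Non-drop label index = 2567417 + 2570 = 2569987; at 30 labels/s that is 23:47:46:07, i.e. DF 23:47:46;07.

23:47:46;07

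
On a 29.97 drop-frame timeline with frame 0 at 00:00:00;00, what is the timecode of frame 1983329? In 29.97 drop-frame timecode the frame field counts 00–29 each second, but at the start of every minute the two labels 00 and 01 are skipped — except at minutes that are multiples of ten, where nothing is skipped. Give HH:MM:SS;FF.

Each 10-minute DF block holds 10 × 60 × 30 − 9 × 2 = 17982 frames. 1983329 ÷ 17982 → 110 full blocks, remainder 5309.
Within the partial block the first minute is 1800 frames and each further minute 1798, so 2 further minute boundaries passed. Total skipped labels = 18 × 110 + 2 × 2 = 1984.
Non-drop label index = 1983329 + 1984 = 1985313; at 30 labels/s that is 18:22:57:03, i.e. DF 18:22:57;03.

18:22:57;03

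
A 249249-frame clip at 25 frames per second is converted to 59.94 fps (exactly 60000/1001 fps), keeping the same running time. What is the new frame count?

Target frames = source frames × (target rate / source rate) = 249249 × (60000/1001)/(25) = 249249 × 2400/1001 = 597600.

597600 frames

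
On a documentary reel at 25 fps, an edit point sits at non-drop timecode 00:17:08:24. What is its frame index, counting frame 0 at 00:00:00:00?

25724

Total seconds to the label: (0 × 3600 + 17 × 60 + 8) = 1028.
Frame index = 1028 × 25 + 24 = 25724.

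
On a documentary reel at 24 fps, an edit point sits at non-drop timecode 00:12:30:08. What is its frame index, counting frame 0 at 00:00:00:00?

Total seconds to the label: (0 × 3600 + 12 × 60 + 30) = 750.
Frame index = 750 × 24 + 8 = 18008.

frame 18008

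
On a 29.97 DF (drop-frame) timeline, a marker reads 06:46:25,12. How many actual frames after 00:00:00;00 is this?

730830

Complete 10-minute blocks: 40, each 17982 frames → 719280.
Remaining 6 whole minutes in the current block: 1800 + 5 × 1798 = 10790 frames.
Within the current minute: 25 × 30 + 12 − 2 = 760 (labels ;00/;01 skipped at this minute). Total = 719280 + 10790 + 760 = 730830.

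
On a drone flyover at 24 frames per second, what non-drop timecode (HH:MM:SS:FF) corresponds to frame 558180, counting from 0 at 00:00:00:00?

558180 ÷ 24 = 23257 full seconds, remainder 12 frames.
23257 s = 6 h 27 min 37 s.
Timecode: 06:27:37:12.

06:27:37:12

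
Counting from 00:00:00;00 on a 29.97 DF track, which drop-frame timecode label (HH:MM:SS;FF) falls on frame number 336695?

Ten DF minutes hold 17982 frames, so frame 336695 lies in block 18 (frames 323676–341657) with 13019 frames into that block.
The block's first minute is 1800 frames and the rest 1798 each; 13019 frames reaches minute 7, so 18 × 18 + 7 × 2 = 338 labels have been skipped so far.
Adding those back, label number 336695 + 338 = 337033 at 30 labels/s is 11234 s + 13 f = 3 h 7 min 14 s frame 13, i.e. 03:07:14;13.

03:07:14;13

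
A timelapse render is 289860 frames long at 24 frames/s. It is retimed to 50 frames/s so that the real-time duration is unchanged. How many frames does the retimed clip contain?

603875 frames

Target frames = source frames × (target rate / source rate) = 289860 × (50)/(24) = 289860 × 25/12 = 603875.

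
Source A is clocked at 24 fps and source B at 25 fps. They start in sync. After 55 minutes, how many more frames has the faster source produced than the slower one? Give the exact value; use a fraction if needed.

55 min = 3300 s.
A emits 24 × 3300 = 79200 frames; B emits 25 × 3300 = 82500.
Difference = 3300 frames; B is ahead of A.

3300 frames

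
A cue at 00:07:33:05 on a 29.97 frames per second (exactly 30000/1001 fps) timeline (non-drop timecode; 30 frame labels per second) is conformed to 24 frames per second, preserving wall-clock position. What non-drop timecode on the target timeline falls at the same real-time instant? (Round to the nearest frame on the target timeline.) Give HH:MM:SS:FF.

Source frame index: (0×3600 + 7×60 + 33) × 30 + 5 = 13595.
Real time: 13595 / (30000/1001) = 2721719/6000 s.
Target frame: (2721719/6000) × (24) = 2721719/250 ≈ 10886.876 → 10887.
At 24 labels/s: frame 10887 → 00:07:33:15.

00:07:33:15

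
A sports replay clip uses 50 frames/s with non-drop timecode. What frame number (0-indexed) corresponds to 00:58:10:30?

Total seconds to the label: (0 × 3600 + 58 × 60 + 10) = 3490.
Frame index = 3490 × 50 + 30 = 174530.

174530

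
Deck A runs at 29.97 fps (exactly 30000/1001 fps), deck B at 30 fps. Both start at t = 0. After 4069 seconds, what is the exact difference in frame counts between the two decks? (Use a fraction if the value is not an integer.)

9390/77 frames

A emits 30000/1001 × 4069 = 9390000/77 frames; B emits 30 × 4069 = 122070.
Difference = 9390/77 frames (≈ 121.9481); B is ahead of A.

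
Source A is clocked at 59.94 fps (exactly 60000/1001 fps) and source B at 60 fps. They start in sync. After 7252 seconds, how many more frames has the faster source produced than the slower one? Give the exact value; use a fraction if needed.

A emits 60000/1001 × 7252 = 62160000/143 frames; B emits 60 × 7252 = 435120.
Difference = 62160/143 frames (≈ 434.6853); B is ahead of A.

62160/143 frames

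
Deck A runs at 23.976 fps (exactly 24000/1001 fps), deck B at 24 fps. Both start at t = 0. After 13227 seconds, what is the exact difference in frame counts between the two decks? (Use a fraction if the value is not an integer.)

317448/1001 frames

A emits 24000/1001 × 13227 = 317448000/1001 frames; B emits 24 × 13227 = 317448.
Difference = 317448/1001 frames (≈ 317.1309); B is ahead of A.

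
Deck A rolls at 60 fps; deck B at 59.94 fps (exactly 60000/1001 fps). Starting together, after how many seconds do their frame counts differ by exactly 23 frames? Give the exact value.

The gap grows by |60000/1001 − 60| = 60/1001 frames per second.
Time for a 23-frame gap: 23 ÷ (60/1001) = 23023/60 s.

23023/60 seconds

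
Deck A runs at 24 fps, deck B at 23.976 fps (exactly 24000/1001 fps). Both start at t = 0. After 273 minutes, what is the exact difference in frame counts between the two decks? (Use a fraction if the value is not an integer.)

4320/11 frames

273 min = 16380 s.
A emits 24 × 16380 = 393120 frames; B emits 24000/1001 × 16380 = 4320000/11.
Difference = 4320/11 frames (≈ 392.7273); B is behind A.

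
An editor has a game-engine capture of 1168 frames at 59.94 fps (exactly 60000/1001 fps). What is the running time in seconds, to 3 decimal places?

Running time = 1168 × 1001/60000 = 73073/3750 s ≈ 19.486 s.

19.486 seconds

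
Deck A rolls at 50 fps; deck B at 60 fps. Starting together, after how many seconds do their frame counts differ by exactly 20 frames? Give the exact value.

2 seconds

The gap grows by |60 − 50| = 10 frames per second.
Time for a 20-frame gap: 20 ÷ (10) = 2 s.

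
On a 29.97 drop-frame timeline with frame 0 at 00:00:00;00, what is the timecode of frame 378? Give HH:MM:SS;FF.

Ten DF minutes hold 17982 frames, so frame 378 lies in block 0 (frames 0–17981) with 378 frames into that block.
The block's first minute is 1800 frames and the rest 1798 each; 378 frames reaches minute 0, so 0 × 18 + 0 × 2 = 0 labels have been skipped so far.
Adding those back, label number 378 + 0 = 378 at 30 labels/s is 12 s + 18 f = 0 h 0 min 12 s frame 18, i.e. 00:00:12;18.

00:00:12;18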